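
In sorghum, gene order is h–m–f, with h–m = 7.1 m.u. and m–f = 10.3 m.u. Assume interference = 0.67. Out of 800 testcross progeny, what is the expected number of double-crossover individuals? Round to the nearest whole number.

2

Map distances give recombination frequencies of 0.071 and 0.103 for the two intervals.
With interference 0.67 (so coincidence = 0.33), expected double-crossover frequency = 0.071 × 0.103 × 0.33 = 0.00241.
Expected number = 0.00241 × 800 = 1.93 ≈ 2.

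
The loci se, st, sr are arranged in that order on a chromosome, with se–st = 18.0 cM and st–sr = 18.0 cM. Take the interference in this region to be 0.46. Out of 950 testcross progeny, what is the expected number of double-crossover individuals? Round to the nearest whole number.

Map distances give recombination frequencies of 0.180 and 0.180 for the two intervals.
With interference 0.46 (so coincidence = 0.54), expected double-crossover frequency = 0.180 × 0.180 × 0.54 = 0.01750.
Expected number = 0.01750 × 950 = 16.62 ≈ 17.

17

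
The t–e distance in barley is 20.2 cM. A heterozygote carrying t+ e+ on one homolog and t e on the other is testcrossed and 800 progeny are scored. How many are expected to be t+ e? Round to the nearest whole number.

A map distance of 20.2 cM corresponds to a recombination frequency of 0.202.
The F1 is t+ e+ / t e, so t+ e is a recombinant gamete class with expected frequency r/2 = 0.202/2 = 0.1010.
Expected number = 0.1010 × 800 = 80.80 ≈ 81.

81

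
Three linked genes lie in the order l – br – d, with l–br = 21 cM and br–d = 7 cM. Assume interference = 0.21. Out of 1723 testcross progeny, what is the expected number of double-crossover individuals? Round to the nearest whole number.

20

Map distances give recombination frequencies of 0.210 and 0.070 for the two intervals.
With interference 0.21 (so coincidence = 0.79), expected double-crossover frequency = 0.210 × 0.070 × 0.79 = 0.01161.
Expected number = 0.01161 × 1723 = 20.01 ≈ 20.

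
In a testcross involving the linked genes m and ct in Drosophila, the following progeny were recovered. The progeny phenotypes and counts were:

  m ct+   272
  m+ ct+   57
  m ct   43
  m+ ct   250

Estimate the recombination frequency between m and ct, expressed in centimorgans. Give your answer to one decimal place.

The two most frequent classes, m+ ct (250) and m ct+ (272), are the parental types, so the F1 was m+ ct / m ct+.
The recombinant classes are m+ ct+ and m ct: 57 + 43 = 100.
Recombination frequency = 100/622 = 0.1608 ≈ 16.1%, i.e. 16.1 centimorgans.

16.1 centimorgans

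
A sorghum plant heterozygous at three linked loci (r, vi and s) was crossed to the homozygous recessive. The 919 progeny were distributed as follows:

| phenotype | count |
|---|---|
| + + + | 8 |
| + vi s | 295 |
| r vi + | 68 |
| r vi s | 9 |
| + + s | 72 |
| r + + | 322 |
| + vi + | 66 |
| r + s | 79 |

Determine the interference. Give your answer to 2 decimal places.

The two most frequent reciprocal classes, + vi s and r + +, are the parental types, so the F1 was + vi s / r + +.
The two rarest classes, r vi s and + + +, are the double crossovers. Comparing them with the parentals, only the r allele has switched, so r is the middle locus and the order is vi – r – s.
vi–r: (140 + 17)/919 = 0.1708; r–s: (145 + 17)/919 = 0.1763.
Expected DCO frequency = 0.1708 × 0.1763 ≈ 0.03011; observed = 17/919 ≈ 0.01850.
Coefficient of coincidence = 0.01850/0.03011 ≈ 0.61; interference = 1 − 0.61 = 0.39.

0.39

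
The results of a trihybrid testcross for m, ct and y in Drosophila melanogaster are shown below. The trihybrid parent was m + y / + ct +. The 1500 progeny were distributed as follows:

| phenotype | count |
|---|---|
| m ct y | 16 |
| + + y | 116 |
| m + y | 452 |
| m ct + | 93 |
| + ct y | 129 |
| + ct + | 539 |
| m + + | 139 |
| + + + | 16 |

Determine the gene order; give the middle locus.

The two rarest classes, m ct y and + + +, are the double crossovers. Comparing them with the parentals, only the ct allele has switched, so ct is the middle locus and the order is y – ct – m.

ct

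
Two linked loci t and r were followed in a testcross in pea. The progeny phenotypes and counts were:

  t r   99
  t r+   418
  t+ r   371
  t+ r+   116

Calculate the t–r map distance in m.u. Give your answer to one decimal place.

21.4 m.u.

The two most frequent classes, t+ r (371) and t r+ (418), are the parental types, so the F1 was t+ r / t r+.
The recombinant classes are t+ r+ and t r: 116 + 99 = 215.
Recombination frequency = 215/1004 = 0.2141 ≈ 21.4%, i.e. 21.4 m.u.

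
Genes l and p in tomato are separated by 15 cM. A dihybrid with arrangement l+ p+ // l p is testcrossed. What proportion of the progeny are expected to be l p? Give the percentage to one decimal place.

42.5%

A map distance of 15 cM corresponds to a recombination frequency of 0.150.
The F1 is l+ p+ / l p, so l p is a parental gamete class with expected frequency (1 − r)/2 = 0.850/2 = 0.4250.
That is 0.4250 = 42.5% of the progeny.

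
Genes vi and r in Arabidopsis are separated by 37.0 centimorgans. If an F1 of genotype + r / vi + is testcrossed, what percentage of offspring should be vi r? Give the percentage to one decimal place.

A map distance of 37.0 centimorgans corresponds to a recombination frequency of 0.370.
The F1 is + r / vi +, so vi r is a recombinant gamete class with expected frequency r/2 = 0.370/2 = 0.1850.
That is 0.1850 = 18.5% of the progeny.

18.5%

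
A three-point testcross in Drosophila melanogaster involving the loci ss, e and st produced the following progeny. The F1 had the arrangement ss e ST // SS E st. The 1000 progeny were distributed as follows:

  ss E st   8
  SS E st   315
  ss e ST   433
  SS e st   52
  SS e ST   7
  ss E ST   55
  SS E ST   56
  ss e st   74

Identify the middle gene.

ss

The two rarest classes, SS e ST and ss E st, are the double crossovers. Comparing them with the parentals, only the ss allele has switched, so ss is the middle locus and the order is e – ss – st.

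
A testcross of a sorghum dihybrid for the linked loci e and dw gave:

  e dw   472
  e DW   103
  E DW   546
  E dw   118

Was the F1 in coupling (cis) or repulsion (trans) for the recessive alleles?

The two most frequent classes are E DW (546) and e dw (472); these are the parental (non-recombinant) types.
So the F1 carried E DW on one chromosome and e dw on the other — the recessive alleles are on the same chromosome (cis / coupling).

cis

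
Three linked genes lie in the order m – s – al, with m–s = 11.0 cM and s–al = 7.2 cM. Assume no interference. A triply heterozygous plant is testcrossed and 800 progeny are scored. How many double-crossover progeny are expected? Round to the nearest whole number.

Map distances give recombination frequencies of 0.110 and 0.072 for the two intervals.
With no interference, expected double-crossover frequency = 0.110 × 0.072 = 0.00792.
Expected number = 0.00792 × 800 = 6.34 ≈ 6.

6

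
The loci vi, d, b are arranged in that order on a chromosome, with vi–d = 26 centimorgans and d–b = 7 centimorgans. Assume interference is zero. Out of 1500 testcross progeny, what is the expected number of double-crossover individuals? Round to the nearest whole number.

Map distances give recombination frequencies of 0.260 and 0.070 for the two intervals.
With no interference, expected double-crossover frequency = 0.260 × 0.070 = 0.01820.
Expected number = 0.01820 × 1500 = 27.30 ≈ 27.

27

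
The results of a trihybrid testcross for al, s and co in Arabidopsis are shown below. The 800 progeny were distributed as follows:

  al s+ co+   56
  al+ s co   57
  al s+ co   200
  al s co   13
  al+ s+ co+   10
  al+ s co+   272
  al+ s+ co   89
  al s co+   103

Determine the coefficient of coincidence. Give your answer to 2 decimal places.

0.63

The two most frequent reciprocal classes, al s+ co and al+ s co+, are the parental types, so the F1 was al s+ co / al+ s co+.
The two rarest classes, al s co and al+ s+ co+, are the double crossovers. Comparing them with the parentals, only the s allele has switched, so s is the middle locus and the order is co – s – al.
co–s: (113 + 23)/800 = 0.1700; s–al: (192 + 23)/800 = 0.2687.
Expected DCO frequency = 0.1700 × 0.2687 ≈ 0.04568; observed = 23/800 ≈ 0.02875.
Coefficient of coincidence = 0.02875/0.04568 ≈ 0.63.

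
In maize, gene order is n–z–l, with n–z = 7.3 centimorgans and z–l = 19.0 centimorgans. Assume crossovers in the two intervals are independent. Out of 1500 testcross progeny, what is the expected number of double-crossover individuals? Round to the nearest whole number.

21

Map distances give recombination frequencies of 0.073 and 0.190 for the two intervals.
With no interference, expected double-crossover frequency = 0.073 × 0.190 = 0.01387.
Expected number = 0.01387 × 1500 = 20.80 ≈ 21.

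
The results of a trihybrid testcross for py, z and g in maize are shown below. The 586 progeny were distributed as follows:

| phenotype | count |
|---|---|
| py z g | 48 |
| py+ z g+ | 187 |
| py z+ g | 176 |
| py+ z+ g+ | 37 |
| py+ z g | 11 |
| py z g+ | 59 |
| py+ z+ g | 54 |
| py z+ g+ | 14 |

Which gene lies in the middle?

g

The two most frequent reciprocal classes, py z+ g and py+ z g+, are the parental types, so the F1 was py z+ g / py+ z g+.
The two rarest classes, py z+ g+ and py+ z g, are the double crossovers. Comparing them with the parentals, only the g allele has switched, so g is the middle locus and the order is py – g – z.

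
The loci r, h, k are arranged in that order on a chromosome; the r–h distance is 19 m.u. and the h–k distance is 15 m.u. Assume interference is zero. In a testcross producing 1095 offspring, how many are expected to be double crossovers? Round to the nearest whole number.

Map distances give recombination frequencies of 0.190 and 0.150 for the two intervals.
With no interference, expected double-crossover frequency = 0.190 × 0.150 = 0.02850.
Expected number = 0.02850 × 1095 = 31.21 ≈ 31.

31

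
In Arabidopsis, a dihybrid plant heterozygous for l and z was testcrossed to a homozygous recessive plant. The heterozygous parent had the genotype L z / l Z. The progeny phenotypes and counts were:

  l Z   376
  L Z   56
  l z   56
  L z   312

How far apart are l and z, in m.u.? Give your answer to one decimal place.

The recombinant classes are L Z and l z: 56 + 56 = 112.
Recombination frequency = 112/800 = 0.1400 ≈ 14.0%, i.e. 14.0 m.u.

14.0 m.u.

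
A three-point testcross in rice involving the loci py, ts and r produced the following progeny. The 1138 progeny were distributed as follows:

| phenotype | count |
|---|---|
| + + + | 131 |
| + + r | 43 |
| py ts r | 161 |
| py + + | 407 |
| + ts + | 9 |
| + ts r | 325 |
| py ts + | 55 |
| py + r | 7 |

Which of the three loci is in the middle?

The two most frequent reciprocal classes, + ts r and py + +, are the parental types, so the F1 was + ts r / py + +.
The two rarest classes, + ts + and py + r, are the double crossovers. Comparing them with the parentals, only the r allele has switched, so r is the middle locus and the order is py – r – ts.

r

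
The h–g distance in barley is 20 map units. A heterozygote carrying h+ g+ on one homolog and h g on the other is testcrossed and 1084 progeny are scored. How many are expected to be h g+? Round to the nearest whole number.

A map distance of 20 map units corresponds to a recombination frequency of 0.200.
The F1 is h+ g+ / h g, so h g+ is a recombinant gamete class with expected frequency r/2 = 0.200/2 = 0.1000.
Expected number = 0.1000 × 1084 = 108.40 ≈ 108.

108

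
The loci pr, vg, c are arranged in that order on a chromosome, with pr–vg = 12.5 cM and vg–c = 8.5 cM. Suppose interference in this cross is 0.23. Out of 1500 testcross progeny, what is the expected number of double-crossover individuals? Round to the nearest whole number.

12

Map distances give recombination frequencies of 0.125 and 0.085 for the two intervals.
With interference 0.23 (so coincidence = 0.77), expected double-crossover frequency = 0.125 × 0.085 × 0.77 = 0.00818.
Expected number = 0.00818 × 1500 = 12.27 ≈ 12.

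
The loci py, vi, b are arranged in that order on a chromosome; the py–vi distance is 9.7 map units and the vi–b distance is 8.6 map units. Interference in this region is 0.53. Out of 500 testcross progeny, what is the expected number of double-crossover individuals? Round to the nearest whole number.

2

Map distances give recombination frequencies of 0.097 and 0.086 for the two intervals.
With interference 0.53 (so coincidence = 0.47), expected double-crossover frequency = 0.097 × 0.086 × 0.47 = 0.00392.
Expected number = 0.00392 × 500 = 1.96 ≈ 2.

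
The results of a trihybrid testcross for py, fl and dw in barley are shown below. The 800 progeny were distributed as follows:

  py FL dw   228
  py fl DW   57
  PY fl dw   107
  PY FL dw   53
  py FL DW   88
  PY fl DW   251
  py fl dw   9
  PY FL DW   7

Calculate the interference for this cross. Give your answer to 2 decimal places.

The two most frequent reciprocal classes, py FL dw and PY fl DW, are the parental types, so the F1 was py FL dw / PY fl DW.
The two rarest classes, py fl dw and PY FL DW, are the double crossovers. Comparing them with the parentals, only the fl allele has switched, so fl is the middle locus and the order is dw – fl – py.
dw–fl: (195 + 16)/800 = 0.2637; fl–py: (110 + 16)/800 = 0.1575.
Expected DCO frequency = 0.2637 × 0.1575 ≈ 0.04153; observed = 16/800 ≈ 0.02000.
Coefficient of coincidence = 0.02000/0.04153 ≈ 0.48; interference = 1 − 0.48 = 0.52.

0.52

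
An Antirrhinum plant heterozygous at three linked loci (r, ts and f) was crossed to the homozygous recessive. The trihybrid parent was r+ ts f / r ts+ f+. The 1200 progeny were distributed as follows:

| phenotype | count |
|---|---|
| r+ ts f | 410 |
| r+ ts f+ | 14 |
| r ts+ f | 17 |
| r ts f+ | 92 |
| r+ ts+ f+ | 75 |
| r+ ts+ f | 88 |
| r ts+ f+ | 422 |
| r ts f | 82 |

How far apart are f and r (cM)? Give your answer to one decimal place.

15.7 cM

The two rarest classes, r+ ts f+ and r ts+ f, are the double crossovers. Comparing them with the parentals, only the f allele has switched, so f is the middle locus and the order is r – f – ts.
Crossovers in the r–f interval produce the single-crossover classes r ts f and r+ ts+ f+ (82 + 75 = 157) plus the double crossovers (31).
RF(r–f) = (157 + 31) / 1200 = 188/1200 = 0.1567 → 15.7 cM.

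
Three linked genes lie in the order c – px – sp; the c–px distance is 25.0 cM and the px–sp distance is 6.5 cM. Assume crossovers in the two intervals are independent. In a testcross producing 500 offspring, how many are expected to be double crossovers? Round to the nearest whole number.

Map distances give recombination frequencies of 0.250 and 0.065 for the two intervals.
With no interference, expected double-crossover frequency = 0.250 × 0.065 = 0.01625.
Expected number = 0.01625 × 500 = 8.12 ≈ 8.

8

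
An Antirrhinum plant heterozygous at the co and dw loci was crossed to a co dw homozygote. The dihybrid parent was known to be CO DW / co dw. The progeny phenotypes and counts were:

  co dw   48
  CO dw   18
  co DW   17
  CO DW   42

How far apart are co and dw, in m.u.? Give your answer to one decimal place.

28.0 m.u.

The recombinant classes are CO dw and co DW: 18 + 17 = 35.
Recombination frequency = 35/125 = 0.2800 ≈ 28.0%, i.e. 28.0 m.u.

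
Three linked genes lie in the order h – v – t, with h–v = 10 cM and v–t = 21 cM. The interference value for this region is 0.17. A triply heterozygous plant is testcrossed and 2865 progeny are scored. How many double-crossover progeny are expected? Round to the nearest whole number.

Map distances give recombination frequencies of 0.100 and 0.210 for the two intervals.
With interference 0.17 (so coincidence = 0.83), expected double-crossover frequency = 0.100 × 0.210 × 0.83 = 0.01743.
Expected number = 0.01743 × 2865 = 49.94 ≈ 50.

50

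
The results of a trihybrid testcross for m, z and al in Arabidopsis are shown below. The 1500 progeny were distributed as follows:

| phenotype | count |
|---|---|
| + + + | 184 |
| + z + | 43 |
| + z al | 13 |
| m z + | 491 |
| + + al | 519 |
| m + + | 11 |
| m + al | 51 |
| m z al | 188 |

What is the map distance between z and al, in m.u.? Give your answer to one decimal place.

26.4 m.u.

The two most frequent reciprocal classes, m z + and + + al, are the parental types, so the F1 was m z + / + + al.
The two rarest classes, m + + and + z al, are the double crossovers. Comparing them with the parentals, only the z allele has switched, so z is the middle locus and the order is m – z – al.
Crossovers in the z–al interval produce the single-crossover classes m z al and + + + (188 + 184 = 372) plus the double crossovers (24).
RF(z–al) = (372 + 24) / 1500 = 396/1500 = 0.2640 → 26.4 m.u.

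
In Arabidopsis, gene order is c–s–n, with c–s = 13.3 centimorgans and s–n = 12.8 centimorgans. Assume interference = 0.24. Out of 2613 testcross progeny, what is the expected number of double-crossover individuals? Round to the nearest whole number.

Map distances give recombination frequencies of 0.133 and 0.128 for the two intervals.
With interference 0.24 (so coincidence = 0.76), expected double-crossover frequency = 0.133 × 0.128 × 0.76 = 0.01294.
Expected number = 0.01294 × 2613 = 33.81 ≈ 34.

34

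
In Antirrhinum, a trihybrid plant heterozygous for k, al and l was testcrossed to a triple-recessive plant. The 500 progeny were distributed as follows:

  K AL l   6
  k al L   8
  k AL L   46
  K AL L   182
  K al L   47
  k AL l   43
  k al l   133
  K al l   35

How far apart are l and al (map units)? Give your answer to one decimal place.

The two most frequent reciprocal classes, K AL L and k al l, are the parental types, so the F1 was K AL L / k al l.
The two rarest classes, K AL l and k al L, are the double crossovers. Comparing them with the parentals, only the l allele has switched, so l is the middle locus and the order is k – l – al.
Crossovers in the l–al interval produce the single-crossover classes K al L and k AL l (47 + 43 = 90) plus the double crossovers (14).
RF(l–al) = (90 + 14) / 500 = 104/500 = 0.2080 → 20.8 map units.

20.8 map units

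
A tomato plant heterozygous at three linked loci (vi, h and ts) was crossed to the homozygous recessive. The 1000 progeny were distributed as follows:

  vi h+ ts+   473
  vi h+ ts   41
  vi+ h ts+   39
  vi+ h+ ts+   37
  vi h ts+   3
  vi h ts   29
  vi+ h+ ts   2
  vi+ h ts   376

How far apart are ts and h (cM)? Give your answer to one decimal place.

8.5 cM

The two most frequent reciprocal classes, vi+ h ts and vi h+ ts+, are the parental types, so the F1 was vi+ h ts / vi h+ ts+.
The two rarest classes, vi+ h+ ts and vi h ts+, are the double crossovers. Comparing them with the parentals, only the h allele has switched, so h is the middle locus and the order is vi – h – ts.
Crossovers in the h–ts interval produce the single-crossover classes vi+ h ts+ and vi h+ ts (39 + 41 = 80) plus the double crossovers (5).
RF(h–ts) = (80 + 5) / 1000 = 85/1000 = 0.0850 → 8.5 cM.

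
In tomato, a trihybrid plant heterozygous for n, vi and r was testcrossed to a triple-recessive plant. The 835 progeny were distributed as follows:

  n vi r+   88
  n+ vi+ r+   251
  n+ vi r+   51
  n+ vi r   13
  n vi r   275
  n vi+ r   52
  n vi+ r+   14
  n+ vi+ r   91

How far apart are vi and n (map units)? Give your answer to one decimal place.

15.6 map units

The two most frequent reciprocal classes, n+ vi+ r+ and n vi r, are the parental types, so the F1 was n+ vi+ r+ / n vi r.
The two rarest classes, n vi+ r+ and n+ vi r, are the double crossovers. Comparing them with the parentals, only the n allele has switched, so n is the middle locus and the order is vi – n – r.
Crossovers in the vi–n interval produce the single-crossover classes n+ vi r+ and n vi+ r (51 + 52 = 103) plus the double crossovers (27).
RF(vi–n) = (103 + 27) / 835 = 130/835 = 0.1557 → 15.6 map units.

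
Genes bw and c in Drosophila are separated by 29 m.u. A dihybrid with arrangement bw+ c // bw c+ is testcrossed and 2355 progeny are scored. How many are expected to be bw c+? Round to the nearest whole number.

836

A map distance of 29 m.u. corresponds to a recombination frequency of 0.290.
The F1 is bw+ c / bw c+, so bw c+ is a parental gamete class with expected frequency (1 − r)/2 = 0.710/2 = 0.3550.
Expected number = 0.3550 × 2355 = 836.02 ≈ 836.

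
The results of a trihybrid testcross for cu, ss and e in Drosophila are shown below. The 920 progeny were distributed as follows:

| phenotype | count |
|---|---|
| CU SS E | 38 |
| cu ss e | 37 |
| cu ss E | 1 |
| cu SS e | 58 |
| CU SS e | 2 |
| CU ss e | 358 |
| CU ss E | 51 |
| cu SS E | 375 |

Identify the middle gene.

ss

The two most frequent reciprocal classes, cu SS E and CU ss e, are the parental types, so the F1 was cu SS E / CU ss e.
The two rarest classes, cu ss E and CU SS e, are the double crossovers. Comparing them with the parentals, only the ss allele has switched, so ss is the middle locus and the order is e – ss – cu.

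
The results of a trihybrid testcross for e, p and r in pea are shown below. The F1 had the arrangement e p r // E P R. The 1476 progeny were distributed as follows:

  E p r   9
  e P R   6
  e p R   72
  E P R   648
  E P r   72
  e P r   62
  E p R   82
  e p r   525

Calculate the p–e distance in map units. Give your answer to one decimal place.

10.8 map units

The two rarest classes, E p r and e P R, are the double crossovers. Comparing them with the parentals, only the e allele has switched, so e is the middle locus and the order is p – e – r.
Crossovers in the p–e interval produce the single-crossover classes e P r and E p R (62 + 82 = 144) plus the double crossovers (15).
RF(p–e) = (144 + 15) / 1476 = 159/1476 = 0.1077 → 10.8 map units.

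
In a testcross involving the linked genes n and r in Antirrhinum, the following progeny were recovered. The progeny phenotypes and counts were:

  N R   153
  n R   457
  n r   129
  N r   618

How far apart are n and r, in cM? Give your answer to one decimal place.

20.8 cM

The two most frequent classes, N r (618) and n R (457), are the parental types, so the F1 was N r / n R.
The recombinant classes are N R and n r: 153 + 129 = 282.
Recombination frequency = 282/1357 = 0.2078 ≈ 20.8%, i.e. 20.8 cM.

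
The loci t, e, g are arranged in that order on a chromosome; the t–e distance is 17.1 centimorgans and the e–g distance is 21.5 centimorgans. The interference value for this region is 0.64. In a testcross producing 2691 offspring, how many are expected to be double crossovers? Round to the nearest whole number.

36

Map distances give recombination frequencies of 0.171 and 0.215 for the two intervals.
With interference 0.64 (so coincidence = 0.36), expected double-crossover frequency = 0.171 × 0.215 × 0.36 = 0.01324.
Expected number = 0.01324 × 2691 = 35.62 ≈ 36.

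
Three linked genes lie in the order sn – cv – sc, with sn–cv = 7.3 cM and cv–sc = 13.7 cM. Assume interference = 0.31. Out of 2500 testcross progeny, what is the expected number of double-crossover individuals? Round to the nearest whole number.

Map distances give recombination frequencies of 0.073 and 0.137 for the two intervals.
With interference 0.31 (so coincidence = 0.69), expected double-crossover frequency = 0.073 × 0.137 × 0.69 = 0.00690.
Expected number = 0.00690 × 2500 = 17.25 ≈ 17.

17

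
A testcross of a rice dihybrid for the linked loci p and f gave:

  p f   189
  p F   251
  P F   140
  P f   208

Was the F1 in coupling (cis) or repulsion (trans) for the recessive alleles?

The two most frequent classes are P f (208) and p F (251); these are the parental (non-recombinant) types.
So the F1 carried P f on one chromosome and p F on the other — the recessive alleles are on opposite chromosomes (trans / repulsion).

trans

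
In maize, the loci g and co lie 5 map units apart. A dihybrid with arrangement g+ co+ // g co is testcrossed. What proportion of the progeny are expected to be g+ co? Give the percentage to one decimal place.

2.5%

A map distance of 5 map units corresponds to a recombination frequency of 0.050.
The F1 is g+ co+ / g co, so g+ co is a recombinant gamete class with expected frequency r/2 = 0.050/2 = 0.0250.
That is 0.0250 = 2.5% of the progeny.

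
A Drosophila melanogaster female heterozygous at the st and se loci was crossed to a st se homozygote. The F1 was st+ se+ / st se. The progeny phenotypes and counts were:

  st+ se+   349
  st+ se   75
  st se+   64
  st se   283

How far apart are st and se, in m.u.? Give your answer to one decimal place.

18.0 m.u.

The recombinant classes are st+ se and st se+: 75 + 64 = 139.
Recombination frequency = 139/771 = 0.1803 ≈ 18.0%, i.e. 18.0 m.u.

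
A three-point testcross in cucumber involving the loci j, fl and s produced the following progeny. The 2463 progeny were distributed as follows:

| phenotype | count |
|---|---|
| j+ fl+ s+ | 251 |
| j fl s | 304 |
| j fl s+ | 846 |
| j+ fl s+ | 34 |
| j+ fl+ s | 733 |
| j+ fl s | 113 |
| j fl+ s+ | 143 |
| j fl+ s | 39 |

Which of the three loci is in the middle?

The two most frequent reciprocal classes, j+ fl+ s and j fl s+, are the parental types, so the F1 was j+ fl+ s / j fl s+.
The two rarest classes, j fl+ s and j+ fl s+, are the double crossovers. Comparing them with the parentals, only the j allele has switched, so j is the middle locus and the order is s – j – fl.

j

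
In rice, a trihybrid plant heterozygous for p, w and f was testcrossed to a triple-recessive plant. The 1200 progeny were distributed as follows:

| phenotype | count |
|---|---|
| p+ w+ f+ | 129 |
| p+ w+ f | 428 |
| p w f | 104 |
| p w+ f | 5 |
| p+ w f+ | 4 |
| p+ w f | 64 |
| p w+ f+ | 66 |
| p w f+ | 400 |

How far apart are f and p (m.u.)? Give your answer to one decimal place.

20.2 m.u.

The two most frequent reciprocal classes, p w f+ and p+ w+ f, are the parental types, so the F1 was p w f+ / p+ w+ f.
The two rarest classes, p+ w f+ and p w+ f, are the double crossovers. Comparing them with the parentals, only the p allele has switched, so p is the middle locus and the order is f – p – w.
Crossovers in the f–p interval produce the single-crossover classes p w f and p+ w+ f+ (104 + 129 = 233) plus the double crossovers (9).
RF(f–p) = (233 + 9) / 1200 = 242/1200 = 0.2017 → 20.2 m.u.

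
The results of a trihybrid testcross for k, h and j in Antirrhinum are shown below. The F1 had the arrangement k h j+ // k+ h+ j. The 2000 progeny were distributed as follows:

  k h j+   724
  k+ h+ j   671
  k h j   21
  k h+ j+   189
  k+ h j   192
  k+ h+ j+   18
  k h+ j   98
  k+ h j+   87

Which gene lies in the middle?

j

The two rarest classes, k h j and k+ h+ j+, are the double crossovers. Comparing them with the parentals, only the j allele has switched, so j is the middle locus and the order is h – j – k.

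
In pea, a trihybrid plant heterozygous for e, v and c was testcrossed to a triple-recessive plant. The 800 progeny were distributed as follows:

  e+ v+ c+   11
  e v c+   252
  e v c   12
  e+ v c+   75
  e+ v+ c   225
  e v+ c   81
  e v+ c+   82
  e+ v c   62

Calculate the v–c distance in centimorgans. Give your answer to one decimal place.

The two most frequent reciprocal classes, e v c+ and e+ v+ c, are the parental types, so the F1 was e v c+ / e+ v+ c.
The two rarest classes, e v c and e+ v+ c+, are the double crossovers. Comparing them with the parentals, only the c allele has switched, so c is the middle locus and the order is e – c – v.
Crossovers in the c–v interval produce the single-crossover classes e v+ c+ and e+ v c (82 + 62 = 144) plus the double crossovers (23).
RF(c–v) = (144 + 23) / 800 = 167/800 = 0.2087 → 20.9 centimorgans.

20.9 centimorgans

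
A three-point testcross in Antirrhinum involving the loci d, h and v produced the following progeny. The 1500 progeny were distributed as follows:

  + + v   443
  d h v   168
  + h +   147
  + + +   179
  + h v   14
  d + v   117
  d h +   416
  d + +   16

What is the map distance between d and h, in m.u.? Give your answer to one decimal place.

19.6 m.u.

The two most frequent reciprocal classes, d h + and + + v, are the parental types, so the F1 was d h + / + + v.
The two rarest classes, d + + and + h v, are the double crossovers. Comparing them with the parentals, only the h allele has switched, so h is the middle locus and the order is d – h – v.
Crossovers in the d–h interval produce the single-crossover classes + h + and d + v (147 + 117 = 264) plus the double crossovers (30).
RF(d–h) = (264 + 30) / 1500 = 294/1500 = 0.1960 → 19.6 m.u.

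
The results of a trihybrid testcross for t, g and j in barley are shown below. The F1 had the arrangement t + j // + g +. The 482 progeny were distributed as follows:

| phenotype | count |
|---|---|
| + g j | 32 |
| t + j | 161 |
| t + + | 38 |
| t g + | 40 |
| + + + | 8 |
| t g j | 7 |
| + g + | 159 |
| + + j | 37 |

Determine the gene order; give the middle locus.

The two rarest classes, t g j and + + +, are the double crossovers. Comparing them with the parentals, only the g allele has switched, so g is the middle locus and the order is t – g – j.

g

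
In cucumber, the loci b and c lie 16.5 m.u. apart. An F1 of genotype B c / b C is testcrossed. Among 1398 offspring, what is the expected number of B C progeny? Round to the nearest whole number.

A map distance of 16.5 m.u. corresponds to a recombination frequency of 0.165.
The F1 is B c / b C, so B C is a recombinant gamete class with expected frequency r/2 = 0.165/2 = 0.0825.
Expected number = 0.0825 × 1398 = 115.34 ≈ 115.

115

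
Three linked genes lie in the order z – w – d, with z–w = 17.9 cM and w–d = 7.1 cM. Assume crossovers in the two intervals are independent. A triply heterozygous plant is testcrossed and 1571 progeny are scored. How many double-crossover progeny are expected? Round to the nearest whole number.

Map distances give recombination frequencies of 0.179 and 0.071 for the two intervals.
With no interference, expected double-crossover frequency = 0.179 × 0.071 = 0.01271.
Expected number = 0.01271 × 1571 = 19.97 ≈ 20.

20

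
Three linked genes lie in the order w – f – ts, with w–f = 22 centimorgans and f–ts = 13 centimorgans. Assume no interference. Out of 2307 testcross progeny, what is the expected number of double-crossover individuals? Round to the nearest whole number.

66

Map distances give recombination frequencies of 0.220 and 0.130 for the two intervals.
With no interference, expected double-crossover frequency = 0.220 × 0.130 = 0.02860.
Expected number = 0.02860 × 2307 = 65.98 ≈ 66.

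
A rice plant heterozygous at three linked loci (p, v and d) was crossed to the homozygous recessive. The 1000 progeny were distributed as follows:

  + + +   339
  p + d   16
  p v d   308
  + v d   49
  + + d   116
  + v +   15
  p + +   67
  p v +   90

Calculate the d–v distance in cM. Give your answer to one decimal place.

23.7 cM

The two most frequent reciprocal classes, + + + and p v d, are the parental types, so the F1 was + + + / p v d.
The two rarest classes, + v + and p + d, are the double crossovers. Comparing them with the parentals, only the v allele has switched, so v is the middle locus and the order is p – v – d.
Crossovers in the v–d interval produce the single-crossover classes + + d and p v + (116 + 90 = 206) plus the double crossovers (31).
RF(v–d) = (206 + 31) / 1000 = 237/1000 = 0.2370 → 23.7 cM.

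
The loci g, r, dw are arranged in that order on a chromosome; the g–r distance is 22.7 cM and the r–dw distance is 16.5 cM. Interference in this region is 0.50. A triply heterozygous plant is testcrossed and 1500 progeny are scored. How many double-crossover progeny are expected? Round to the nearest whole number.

28

Map distances give recombination frequencies of 0.227 and 0.165 for the two intervals.
With interference 0.50 (so coincidence = 0.50), expected double-crossover frequency = 0.227 × 0.165 × 0.50 = 0.01873.
Expected number = 0.01873 × 1500 = 28.09 ≈ 28.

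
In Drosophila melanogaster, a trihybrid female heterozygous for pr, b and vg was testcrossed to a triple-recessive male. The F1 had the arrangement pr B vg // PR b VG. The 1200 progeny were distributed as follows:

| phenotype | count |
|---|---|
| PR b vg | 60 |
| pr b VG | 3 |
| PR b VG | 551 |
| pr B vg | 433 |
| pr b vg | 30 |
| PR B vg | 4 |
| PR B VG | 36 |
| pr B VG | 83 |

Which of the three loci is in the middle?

pr

The two rarest classes, PR B vg and pr b VG, are the double crossovers. Comparing them with the parentals, only the pr allele has switched, so pr is the middle locus and the order is b – pr – vg.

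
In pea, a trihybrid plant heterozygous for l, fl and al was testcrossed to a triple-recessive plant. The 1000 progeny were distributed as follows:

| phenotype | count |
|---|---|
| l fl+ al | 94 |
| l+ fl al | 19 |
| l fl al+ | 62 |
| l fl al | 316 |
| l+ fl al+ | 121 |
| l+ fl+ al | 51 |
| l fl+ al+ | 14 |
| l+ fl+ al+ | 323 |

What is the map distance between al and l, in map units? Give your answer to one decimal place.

The two most frequent reciprocal classes, l+ fl+ al+ and l fl al, are the parental types, so the F1 was l+ fl+ al+ / l fl al.
The two rarest classes, l fl+ al+ and l+ fl al, are the double crossovers. Comparing them with the parentals, only the l allele has switched, so l is the middle locus and the order is al – l – fl.
Crossovers in the al–l interval produce the single-crossover classes l+ fl+ al and l fl al+ (51 + 62 = 113) plus the double crossovers (33).
RF(al–l) = (113 + 33) / 1000 = 146/1000 = 0.1460 → 14.6 map units.

14.6 map units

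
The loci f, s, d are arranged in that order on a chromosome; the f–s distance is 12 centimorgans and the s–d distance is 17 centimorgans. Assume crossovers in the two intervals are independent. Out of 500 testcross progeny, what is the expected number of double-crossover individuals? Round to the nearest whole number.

Map distances give recombination frequencies of 0.120 and 0.170 for the two intervals.
With no interference, expected double-crossover frequency = 0.120 × 0.170 = 0.02040.
Expected number = 0.02040 × 500 = 10.20 ≈ 10.

10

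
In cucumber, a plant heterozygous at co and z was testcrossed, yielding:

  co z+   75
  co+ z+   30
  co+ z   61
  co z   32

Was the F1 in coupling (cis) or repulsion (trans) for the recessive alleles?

trans

The two most frequent classes are co+ z (61) and co z+ (75); these are the parental (non-recombinant) types.
So the F1 carried co+ z on one chromosome and co z+ on the other — the recessive alleles are on opposite chromosomes (trans / repulsion).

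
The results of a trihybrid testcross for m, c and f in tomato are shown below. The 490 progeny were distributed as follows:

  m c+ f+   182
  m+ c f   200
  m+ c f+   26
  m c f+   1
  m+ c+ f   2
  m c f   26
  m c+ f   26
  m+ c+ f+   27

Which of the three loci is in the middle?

c

The two most frequent reciprocal classes, m+ c f and m c+ f+, are the parental types, so the F1 was m+ c f / m c+ f+.
The two rarest classes, m+ c+ f and m c f+, are the double crossovers. Comparing them with the parentals, only the c allele has switched, so c is the middle locus and the order is f – c – m.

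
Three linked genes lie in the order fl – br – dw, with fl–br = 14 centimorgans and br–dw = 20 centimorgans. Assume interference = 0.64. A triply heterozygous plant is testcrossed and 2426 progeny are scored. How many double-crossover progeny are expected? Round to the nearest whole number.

Map distances give recombination frequencies of 0.140 and 0.200 for the two intervals.
With interference 0.64 (so coincidence = 0.36), expected double-crossover frequency = 0.140 × 0.200 × 0.36 = 0.01008.
Expected number = 0.01008 × 2426 = 24.45 ≈ 24.

24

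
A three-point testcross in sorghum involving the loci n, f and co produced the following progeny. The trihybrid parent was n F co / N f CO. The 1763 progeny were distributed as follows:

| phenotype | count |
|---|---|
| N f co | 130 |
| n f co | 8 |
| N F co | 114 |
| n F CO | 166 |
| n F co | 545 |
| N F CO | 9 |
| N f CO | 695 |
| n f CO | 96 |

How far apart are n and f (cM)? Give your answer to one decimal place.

12.9 cM

The two rarest classes, n f co and N F CO, are the double crossovers. Comparing them with the parentals, only the f allele has switched, so f is the middle locus and the order is co – f – n.
Crossovers in the f–n interval produce the single-crossover classes N F co and n f CO (114 + 96 = 210) plus the double crossovers (17).
RF(f–n) = (210 + 17) / 1763 = 227/1763 = 0.1288 → 12.9 cM.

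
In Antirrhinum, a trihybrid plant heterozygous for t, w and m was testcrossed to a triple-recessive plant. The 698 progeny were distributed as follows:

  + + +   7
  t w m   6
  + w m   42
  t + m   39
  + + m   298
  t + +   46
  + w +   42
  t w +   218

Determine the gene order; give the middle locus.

The two most frequent reciprocal classes, + + m and t w +, are the parental types, so the F1 was + + m / t w +.
The two rarest classes, + + + and t w m, are the double crossovers. Comparing them with the parentals, only the m allele has switched, so m is the middle locus and the order is t – m – w.

m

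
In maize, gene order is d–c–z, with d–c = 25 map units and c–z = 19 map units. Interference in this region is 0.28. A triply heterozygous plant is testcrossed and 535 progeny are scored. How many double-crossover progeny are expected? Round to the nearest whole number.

Map distances give recombination frequencies of 0.250 and 0.190 for the two intervals.
With interference 0.28 (so coincidence = 0.72), expected double-crossover frequency = 0.250 × 0.190 × 0.72 = 0.03420.
Expected number = 0.03420 × 535 = 18.30 ≈ 18.

18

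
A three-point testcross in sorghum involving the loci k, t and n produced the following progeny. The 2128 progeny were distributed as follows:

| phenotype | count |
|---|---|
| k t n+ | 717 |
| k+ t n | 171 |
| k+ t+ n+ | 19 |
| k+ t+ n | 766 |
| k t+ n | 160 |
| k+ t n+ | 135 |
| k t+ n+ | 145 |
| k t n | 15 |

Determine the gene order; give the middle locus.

n

The two most frequent reciprocal classes, k t n+ and k+ t+ n, are the parental types, so the F1 was k t n+ / k+ t+ n.
The two rarest classes, k t n and k+ t+ n+, are the double crossovers. Comparing them with the parentals, only the n allele has switched, so n is the middle locus and the order is t – n – k.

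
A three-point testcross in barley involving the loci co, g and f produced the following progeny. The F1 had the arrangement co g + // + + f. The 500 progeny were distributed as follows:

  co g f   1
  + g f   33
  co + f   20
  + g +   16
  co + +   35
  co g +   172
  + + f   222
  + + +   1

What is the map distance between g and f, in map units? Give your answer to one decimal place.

14.0 map units

The two rarest classes, co g f and + + +, are the double crossovers. Comparing them with the parentals, only the f allele has switched, so f is the middle locus and the order is g – f – co.
Crossovers in the g–f interval produce the single-crossover classes co + + and + g f (35 + 33 = 68) plus the double crossovers (2).
RF(g–f) = (68 + 2) / 500 = 70/500 = 0.1400 → 14.0 map units.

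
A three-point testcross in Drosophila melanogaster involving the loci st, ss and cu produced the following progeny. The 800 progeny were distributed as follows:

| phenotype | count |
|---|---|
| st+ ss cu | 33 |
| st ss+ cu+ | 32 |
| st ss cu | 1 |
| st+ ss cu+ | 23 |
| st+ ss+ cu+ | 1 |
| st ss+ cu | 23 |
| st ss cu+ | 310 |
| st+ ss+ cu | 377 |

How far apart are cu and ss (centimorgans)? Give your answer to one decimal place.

8.4 centimorgans

The two most frequent reciprocal classes, st ss cu+ and st+ ss+ cu, are the parental types, so the F1 was st ss cu+ / st+ ss+ cu.
The two rarest classes, st ss cu and st+ ss+ cu+, are the double crossovers. Comparing them with the parentals, only the cu allele has switched, so cu is the middle locus and the order is st – cu – ss.
Crossovers in the cu–ss interval produce the single-crossover classes st ss+ cu+ and st+ ss cu (32 + 33 = 65) plus the double crossovers (2).
RF(cu–ss) = (65 + 2) / 800 = 67/800 = 0.0838 → 8.4 centimorgans.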